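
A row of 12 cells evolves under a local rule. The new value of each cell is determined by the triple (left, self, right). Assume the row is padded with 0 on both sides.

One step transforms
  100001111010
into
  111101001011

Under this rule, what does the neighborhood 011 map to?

1

At position 5 the neighborhood is 011; the next row has 1 there.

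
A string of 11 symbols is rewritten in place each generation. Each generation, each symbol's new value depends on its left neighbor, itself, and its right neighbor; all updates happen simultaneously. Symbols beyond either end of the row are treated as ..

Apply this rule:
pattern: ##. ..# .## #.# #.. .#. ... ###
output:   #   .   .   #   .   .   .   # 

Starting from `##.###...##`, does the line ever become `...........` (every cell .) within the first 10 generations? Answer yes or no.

yes

generation 1: .##.##....#
generation 2: ..##.#.....
generation 3: ...##......
generation 4: ....#......
generation 5: ...........
all cells are . at generation 5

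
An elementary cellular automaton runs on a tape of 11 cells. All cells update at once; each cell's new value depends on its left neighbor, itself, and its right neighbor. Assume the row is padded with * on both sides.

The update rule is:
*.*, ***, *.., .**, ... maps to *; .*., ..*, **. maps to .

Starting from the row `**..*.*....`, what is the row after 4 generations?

*.*..*.***.
.*.*..***.*
*.*.*.**.**
.*.*.**.***

.*.*.**.***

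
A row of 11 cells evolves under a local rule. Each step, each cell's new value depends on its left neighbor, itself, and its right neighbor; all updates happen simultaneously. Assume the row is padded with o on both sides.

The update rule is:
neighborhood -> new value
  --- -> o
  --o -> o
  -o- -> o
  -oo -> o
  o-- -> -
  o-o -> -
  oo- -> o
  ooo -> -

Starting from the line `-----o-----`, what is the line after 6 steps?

-o-o-o-o-o-

step 1: -ooooo-oooo
step 2: -o---o-o---
step 3: -o-ooo-o-oo
step 4: -o-o-o-o-o-
step 5: -o-o-o-o-o-  (fixed point — unchanged through step 6)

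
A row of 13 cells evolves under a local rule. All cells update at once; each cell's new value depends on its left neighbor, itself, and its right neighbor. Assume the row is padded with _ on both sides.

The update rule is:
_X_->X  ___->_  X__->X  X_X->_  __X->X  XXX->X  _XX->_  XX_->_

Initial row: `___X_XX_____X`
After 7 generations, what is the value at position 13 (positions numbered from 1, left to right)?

X

generation 1: __XX___X___XX
generation 2: _X__X_XXX_X__
generation 3: XXXXX__X__XX_
generation 4: _XXX_XXXXX__X
generation 5: X_X___XXX_XXX
generation 6: X_XX_X_X___X_
generation 7: X____X_XX_XXX
position 13 holds X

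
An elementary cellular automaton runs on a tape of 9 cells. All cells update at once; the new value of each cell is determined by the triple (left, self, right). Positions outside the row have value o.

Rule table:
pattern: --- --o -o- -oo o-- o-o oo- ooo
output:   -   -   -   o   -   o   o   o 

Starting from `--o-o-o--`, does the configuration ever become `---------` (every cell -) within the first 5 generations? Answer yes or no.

generation 1: ---o-o---
generation 2: ----o----
generation 3: ---------
all cells are - at generation 3

yes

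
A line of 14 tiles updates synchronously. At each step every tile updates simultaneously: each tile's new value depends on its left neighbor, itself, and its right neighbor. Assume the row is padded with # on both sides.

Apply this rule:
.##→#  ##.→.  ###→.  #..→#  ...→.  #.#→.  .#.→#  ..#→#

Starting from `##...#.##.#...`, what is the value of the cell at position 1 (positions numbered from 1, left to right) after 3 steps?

..#.##.#..##.#
###.#..####..#
....####...###
position 1 holds .

.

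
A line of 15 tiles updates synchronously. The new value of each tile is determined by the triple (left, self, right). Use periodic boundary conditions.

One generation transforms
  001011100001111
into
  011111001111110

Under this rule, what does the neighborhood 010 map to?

1

At position 2 the neighborhood is 010; the next row has 1 there.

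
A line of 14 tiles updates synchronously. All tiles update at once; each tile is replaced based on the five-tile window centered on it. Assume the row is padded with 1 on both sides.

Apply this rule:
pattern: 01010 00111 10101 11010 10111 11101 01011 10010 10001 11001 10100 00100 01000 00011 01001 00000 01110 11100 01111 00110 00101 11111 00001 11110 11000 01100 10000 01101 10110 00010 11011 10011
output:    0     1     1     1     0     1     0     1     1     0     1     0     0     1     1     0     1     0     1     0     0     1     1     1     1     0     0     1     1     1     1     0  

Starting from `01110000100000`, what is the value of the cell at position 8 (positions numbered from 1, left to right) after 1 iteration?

iteration 1: 10101011000011
position 8 holds 1

1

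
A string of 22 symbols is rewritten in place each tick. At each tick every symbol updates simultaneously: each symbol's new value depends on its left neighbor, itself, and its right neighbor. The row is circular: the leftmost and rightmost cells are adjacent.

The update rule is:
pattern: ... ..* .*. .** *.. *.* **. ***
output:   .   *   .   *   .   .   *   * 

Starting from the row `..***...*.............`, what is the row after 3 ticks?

*****................*

tick 1: .****..*..............
tick 2: *****.*...............
tick 3: *****................*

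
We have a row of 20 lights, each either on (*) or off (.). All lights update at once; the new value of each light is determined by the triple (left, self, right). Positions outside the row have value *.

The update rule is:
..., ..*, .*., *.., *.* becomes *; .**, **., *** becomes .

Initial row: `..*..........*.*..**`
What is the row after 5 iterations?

******************..

******************..
..................**
******************..  (repeats iteration 1; period 2)
iteration 5: ******************..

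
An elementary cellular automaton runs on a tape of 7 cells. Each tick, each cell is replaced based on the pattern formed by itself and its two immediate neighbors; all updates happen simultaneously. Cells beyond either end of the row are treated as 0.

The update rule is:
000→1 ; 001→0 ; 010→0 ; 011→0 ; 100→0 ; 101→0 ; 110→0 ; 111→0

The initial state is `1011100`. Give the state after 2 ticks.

0000001
1111100

1111100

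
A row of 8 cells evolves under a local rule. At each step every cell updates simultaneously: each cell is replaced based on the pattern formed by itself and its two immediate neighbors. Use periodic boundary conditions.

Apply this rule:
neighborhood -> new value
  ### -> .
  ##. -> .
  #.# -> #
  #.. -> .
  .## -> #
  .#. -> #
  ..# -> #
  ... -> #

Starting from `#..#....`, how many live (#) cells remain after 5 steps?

#.##.###
.##.##..
##.##..#
..##..##
.##..##.
count of #: 4

4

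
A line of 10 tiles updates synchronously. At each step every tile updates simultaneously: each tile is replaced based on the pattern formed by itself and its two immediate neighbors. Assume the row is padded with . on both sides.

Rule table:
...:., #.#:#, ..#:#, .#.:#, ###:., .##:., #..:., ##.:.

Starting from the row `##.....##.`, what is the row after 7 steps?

#.........

step 1: ......#...
step 2: .....##...
step 3: ....#.....
step 4: ...##.....
step 5: ..#.......
step 6: .##.......
step 7: #.........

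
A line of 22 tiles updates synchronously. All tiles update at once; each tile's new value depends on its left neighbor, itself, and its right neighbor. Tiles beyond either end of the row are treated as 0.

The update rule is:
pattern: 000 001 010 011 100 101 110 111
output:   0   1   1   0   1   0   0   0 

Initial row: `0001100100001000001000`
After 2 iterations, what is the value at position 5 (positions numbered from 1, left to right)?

iteration 1: 0010011110011100011100
iteration 2: 0111100001100010100010
position 5 holds 1

1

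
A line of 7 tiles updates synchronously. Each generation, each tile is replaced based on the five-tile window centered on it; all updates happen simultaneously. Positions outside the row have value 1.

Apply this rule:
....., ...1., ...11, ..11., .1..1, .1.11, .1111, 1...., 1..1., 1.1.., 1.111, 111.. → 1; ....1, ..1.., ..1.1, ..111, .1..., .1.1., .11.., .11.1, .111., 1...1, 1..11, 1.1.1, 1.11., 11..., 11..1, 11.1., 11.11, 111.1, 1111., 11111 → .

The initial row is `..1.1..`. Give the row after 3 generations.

....11.

.1..11.
.11.1..
....11.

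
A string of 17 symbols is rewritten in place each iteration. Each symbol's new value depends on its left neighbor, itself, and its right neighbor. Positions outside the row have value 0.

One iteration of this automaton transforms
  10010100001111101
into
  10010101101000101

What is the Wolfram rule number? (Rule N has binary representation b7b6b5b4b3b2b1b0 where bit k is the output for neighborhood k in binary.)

77

position 11: 111 → 0  (bit 7 = 0)
position 14: 110 → 1  (bit 6 = 1)
position 4: 101 → 0  (bit 5 = 0)
position 1: 100 → 0  (bit 4 = 0)
position 10: 011 → 1  (bit 3 = 1)
position 0: 010 → 1  (bit 2 = 1)
position 2: 001 → 0  (bit 1 = 0)
position 7: 000 → 1  (bit 0 = 1)
bits b7..b0 = 01001101 = 77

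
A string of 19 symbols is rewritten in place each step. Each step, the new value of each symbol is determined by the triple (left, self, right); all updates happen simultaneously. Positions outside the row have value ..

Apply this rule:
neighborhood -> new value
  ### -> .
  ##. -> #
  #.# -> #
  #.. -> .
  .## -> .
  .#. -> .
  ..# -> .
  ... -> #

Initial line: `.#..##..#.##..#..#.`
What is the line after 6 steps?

step 1: .....#...#.#.......
step 2: ####...#..#..######
step 3: ...#.#............#
step 4: ##..#..##########..
step 5: .#..............#.#
step 6: ...############..#.

...############..#.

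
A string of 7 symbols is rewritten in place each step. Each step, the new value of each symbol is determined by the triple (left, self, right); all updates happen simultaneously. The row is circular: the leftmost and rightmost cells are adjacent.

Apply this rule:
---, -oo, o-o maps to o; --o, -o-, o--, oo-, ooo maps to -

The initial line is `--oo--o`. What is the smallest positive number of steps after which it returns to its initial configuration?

28

--o----
o---ooo
--o-o--
o--o--o
------o
-oooo--
-o----o
o--oo--
---o---
oo---oo
---o-o-
oo--o--
o------
--oooo-
o-o----
-o--oo-
----o--
ooo---o
----o-o
-oo--o-
-o-----
---oooo
-o-o---
--o--oo
-----o-
oooo---
o----o-
--oo--o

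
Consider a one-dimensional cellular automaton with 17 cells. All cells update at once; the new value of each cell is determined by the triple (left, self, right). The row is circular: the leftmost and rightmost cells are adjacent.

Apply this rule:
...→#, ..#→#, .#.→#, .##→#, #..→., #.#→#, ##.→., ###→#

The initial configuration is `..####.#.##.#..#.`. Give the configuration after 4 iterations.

##.####.##.##.###

iteration 1: #####.####.##.##.
iteration 2: ####.####.##.##.#
iteration 3: ###.####.##.##.##
iteration 4: ##.####.##.##.###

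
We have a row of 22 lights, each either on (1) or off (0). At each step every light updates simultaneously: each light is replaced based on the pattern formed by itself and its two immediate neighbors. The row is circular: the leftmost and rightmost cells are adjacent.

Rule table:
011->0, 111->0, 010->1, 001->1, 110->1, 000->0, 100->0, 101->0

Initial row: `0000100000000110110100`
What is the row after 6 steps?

step 1: 0001100000001010010100
step 2: 0010100000011010110100
step 3: 0110100000101010010100
step 4: 1010100001101010110100
step 5: 1010100010101010010101
step 6: 1010100110101010110100

1010100110101010110100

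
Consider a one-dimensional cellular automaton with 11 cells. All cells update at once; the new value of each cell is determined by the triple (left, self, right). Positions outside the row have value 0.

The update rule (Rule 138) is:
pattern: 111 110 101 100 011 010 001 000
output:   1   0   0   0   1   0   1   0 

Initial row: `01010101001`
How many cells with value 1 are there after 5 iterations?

1

10000000010
00000000100
00000001000
00000010000
00000100000
count of 1: 1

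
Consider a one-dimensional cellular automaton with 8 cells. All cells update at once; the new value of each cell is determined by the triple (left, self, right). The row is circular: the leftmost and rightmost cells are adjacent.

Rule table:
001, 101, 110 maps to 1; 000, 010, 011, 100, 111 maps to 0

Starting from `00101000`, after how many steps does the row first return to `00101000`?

01010000
10100000
01000001
10000010
00000101
00001010
00010100
00101000

8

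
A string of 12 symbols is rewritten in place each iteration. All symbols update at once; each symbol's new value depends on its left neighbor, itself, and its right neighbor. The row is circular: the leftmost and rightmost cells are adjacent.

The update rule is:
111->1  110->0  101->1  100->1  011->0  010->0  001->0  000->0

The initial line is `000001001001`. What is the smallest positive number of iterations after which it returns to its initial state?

100000100100
010000010010
001000001001
100100000100
010010000010
001001000001
100100100000
010010010000
001001001000
000100100100
000010010010
000001001001

12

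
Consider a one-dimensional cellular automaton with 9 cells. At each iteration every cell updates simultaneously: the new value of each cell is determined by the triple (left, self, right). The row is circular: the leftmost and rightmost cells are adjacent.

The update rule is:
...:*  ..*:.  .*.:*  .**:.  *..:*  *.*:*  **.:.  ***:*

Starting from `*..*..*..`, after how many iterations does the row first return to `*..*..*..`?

**.**.**.
..*..*..*
*.**.**.*
.*..*..*.
.**.**.**
*..*..*..

6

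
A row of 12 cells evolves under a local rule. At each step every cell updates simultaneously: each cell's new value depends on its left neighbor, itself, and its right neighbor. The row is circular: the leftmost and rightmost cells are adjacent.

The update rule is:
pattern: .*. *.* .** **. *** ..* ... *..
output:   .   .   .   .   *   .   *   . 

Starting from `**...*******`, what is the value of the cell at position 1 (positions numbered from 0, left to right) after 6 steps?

.

*..*..******
.......*****
.*****..***.
..***....*..
*..*..**...*
.........*..
position 1 holds .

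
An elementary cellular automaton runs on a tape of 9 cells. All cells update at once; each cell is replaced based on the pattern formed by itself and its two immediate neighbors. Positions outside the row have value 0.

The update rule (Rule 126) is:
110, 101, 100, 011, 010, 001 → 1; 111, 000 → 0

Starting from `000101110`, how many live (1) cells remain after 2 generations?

6

001111011
011001111
count of 1: 6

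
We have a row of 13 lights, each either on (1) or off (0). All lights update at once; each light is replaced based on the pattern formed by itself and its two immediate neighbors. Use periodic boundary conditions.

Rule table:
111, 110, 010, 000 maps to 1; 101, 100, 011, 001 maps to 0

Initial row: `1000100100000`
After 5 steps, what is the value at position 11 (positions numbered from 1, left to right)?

step 1: 1010100101110
step 2: 1010100100110
step 3: 1010100100010
step 4: 1010100101010
step 5: 1010100101010
position 11 holds 0

0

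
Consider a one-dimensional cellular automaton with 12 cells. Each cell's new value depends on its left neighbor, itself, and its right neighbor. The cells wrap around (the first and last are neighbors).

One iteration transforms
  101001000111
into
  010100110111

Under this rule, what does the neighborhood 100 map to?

At position 3 the neighborhood is 100; the next row has 1 there.

1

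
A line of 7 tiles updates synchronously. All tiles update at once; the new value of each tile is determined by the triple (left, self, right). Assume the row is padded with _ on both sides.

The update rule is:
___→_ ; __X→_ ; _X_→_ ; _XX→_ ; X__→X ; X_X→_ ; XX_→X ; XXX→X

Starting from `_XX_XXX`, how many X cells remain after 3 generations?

1

__X__XX
___X__X
____X__
count of X: 1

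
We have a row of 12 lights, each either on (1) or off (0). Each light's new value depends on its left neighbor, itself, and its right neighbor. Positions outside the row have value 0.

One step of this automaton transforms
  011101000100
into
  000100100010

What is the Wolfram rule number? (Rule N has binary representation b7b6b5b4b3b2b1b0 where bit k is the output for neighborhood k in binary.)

position 2: 111 → 0  (bit 7 = 0)
position 3: 110 → 1  (bit 6 = 1)
position 4: 101 → 0  (bit 5 = 0)
position 6: 100 → 1  (bit 4 = 1)
position 1: 011 → 0  (bit 3 = 0)
position 5: 010 → 0  (bit 2 = 0)
position 0: 001 → 0  (bit 1 = 0)
position 7: 000 → 0  (bit 0 = 0)
bits b7..b0 = 01010000 = 80

80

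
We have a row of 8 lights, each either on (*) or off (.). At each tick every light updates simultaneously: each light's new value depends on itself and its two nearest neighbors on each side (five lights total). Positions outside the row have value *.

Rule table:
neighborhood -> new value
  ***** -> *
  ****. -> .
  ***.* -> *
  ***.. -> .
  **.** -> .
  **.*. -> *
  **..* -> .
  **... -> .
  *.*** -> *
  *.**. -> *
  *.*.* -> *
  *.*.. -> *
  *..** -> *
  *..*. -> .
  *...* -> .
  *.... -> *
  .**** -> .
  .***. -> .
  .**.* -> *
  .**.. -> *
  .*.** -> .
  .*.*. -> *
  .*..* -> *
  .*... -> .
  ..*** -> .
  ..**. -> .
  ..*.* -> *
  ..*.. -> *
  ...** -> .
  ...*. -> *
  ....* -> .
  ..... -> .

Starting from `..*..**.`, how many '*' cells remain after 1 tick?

4

..***.*.
count of *: 4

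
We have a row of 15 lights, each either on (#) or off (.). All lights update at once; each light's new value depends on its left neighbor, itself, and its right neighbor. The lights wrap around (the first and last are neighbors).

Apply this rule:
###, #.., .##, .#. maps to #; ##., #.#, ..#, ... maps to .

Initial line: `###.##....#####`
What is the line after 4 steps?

step 1: ##..#.#...#####
step 2: #.#.#.##..#####
step 3: ..#.#.#.#.#####
step 4: #.#.#.#.#.####.

#.#.#.#.#.####.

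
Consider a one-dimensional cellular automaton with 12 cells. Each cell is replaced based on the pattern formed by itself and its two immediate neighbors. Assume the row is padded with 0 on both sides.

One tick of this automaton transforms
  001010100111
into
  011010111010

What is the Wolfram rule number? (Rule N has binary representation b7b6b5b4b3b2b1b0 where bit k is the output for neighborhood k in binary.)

150

position 10: 111 → 1  (bit 7 = 1)
position 11: 110 → 0  (bit 6 = 0)
position 3: 101 → 0  (bit 5 = 0)
position 7: 100 → 1  (bit 4 = 1)
position 9: 011 → 0  (bit 3 = 0)
position 2: 010 → 1  (bit 2 = 1)
position 1: 001 → 1  (bit 1 = 1)
position 0: 000 → 0  (bit 0 = 0)
bits b7..b0 = 10010110 = 150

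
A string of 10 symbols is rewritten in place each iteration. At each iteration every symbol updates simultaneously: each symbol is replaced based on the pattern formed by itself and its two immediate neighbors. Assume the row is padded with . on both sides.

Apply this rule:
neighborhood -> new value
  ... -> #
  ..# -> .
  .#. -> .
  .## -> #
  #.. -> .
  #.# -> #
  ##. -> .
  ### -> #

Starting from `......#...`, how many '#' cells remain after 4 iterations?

#####...##
####..#.#.
###....#..
##..##...#
count of #: 5

5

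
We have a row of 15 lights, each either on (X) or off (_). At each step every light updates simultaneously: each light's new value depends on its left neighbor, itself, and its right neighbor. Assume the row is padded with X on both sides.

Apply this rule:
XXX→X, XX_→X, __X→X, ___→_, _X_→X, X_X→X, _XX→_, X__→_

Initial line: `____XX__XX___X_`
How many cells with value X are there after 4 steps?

step 1: ___X_X_X_X__XXX
step 2: __XXXXXXXX_X_XX
step 3: _X_XXXXXXXXXX_X
step 4: XXX_XXXXXXXXXX_
count of X: 13

13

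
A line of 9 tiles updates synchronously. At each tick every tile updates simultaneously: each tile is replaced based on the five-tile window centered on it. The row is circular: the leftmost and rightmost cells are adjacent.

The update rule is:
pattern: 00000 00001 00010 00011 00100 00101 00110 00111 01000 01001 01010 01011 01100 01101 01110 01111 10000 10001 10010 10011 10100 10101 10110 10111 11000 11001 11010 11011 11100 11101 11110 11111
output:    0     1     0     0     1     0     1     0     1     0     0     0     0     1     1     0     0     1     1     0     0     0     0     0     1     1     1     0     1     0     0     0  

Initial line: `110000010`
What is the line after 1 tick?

001001000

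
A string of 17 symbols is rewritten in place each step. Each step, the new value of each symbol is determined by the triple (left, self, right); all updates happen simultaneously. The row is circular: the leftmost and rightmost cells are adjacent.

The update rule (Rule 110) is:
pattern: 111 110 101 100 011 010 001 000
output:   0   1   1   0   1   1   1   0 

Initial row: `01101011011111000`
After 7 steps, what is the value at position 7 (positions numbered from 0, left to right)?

step 1: 11111111110001000
step 2: 10000000010011001
step 3: 10000000110111011
step 4: 10000001111101110
step 5: 10000011000111011
step 6: 10000111001101110
step 7: 10001101011111011
position 7 holds 1

1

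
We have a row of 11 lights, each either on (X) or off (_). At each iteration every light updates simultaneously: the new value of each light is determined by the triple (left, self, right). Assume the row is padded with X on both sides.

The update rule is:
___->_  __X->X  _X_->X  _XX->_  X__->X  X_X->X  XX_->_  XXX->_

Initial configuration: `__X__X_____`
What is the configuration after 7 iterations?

X_XXX_XXXXX

XXXXXXX___X
_______X_X_
X_____XXXXX
_X___X_____
XXX_XXX___X
___X___X_X_
X_XXX_XXXXX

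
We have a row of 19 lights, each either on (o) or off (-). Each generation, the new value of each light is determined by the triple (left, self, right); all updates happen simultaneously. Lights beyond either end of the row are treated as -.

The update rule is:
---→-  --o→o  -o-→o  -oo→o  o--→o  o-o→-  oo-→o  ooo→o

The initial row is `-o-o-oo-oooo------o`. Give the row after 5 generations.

oo-o-oo-ooooo----oo
oo-o-oo-oooooo--ooo
oo-o-oo-ooooooooooo
oo-o-oo-ooooooooooo  (fixed point — unchanged through generation 5)

oo-o-oo-ooooooooooo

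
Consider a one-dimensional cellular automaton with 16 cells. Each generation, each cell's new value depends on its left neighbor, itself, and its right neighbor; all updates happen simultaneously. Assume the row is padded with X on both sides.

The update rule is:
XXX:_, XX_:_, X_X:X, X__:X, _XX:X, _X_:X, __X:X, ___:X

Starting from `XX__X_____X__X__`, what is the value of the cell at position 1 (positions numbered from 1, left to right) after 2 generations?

X

__XXXXXXXXXXXXXX
XXX_____________
position 1 holds X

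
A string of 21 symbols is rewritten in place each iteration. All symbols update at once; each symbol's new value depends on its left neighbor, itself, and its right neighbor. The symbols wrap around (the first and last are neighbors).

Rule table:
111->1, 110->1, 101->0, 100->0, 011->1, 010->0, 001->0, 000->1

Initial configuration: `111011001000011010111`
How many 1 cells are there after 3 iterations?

111011000011011000111
111011011011011010111
111011011011011000111
count of 1: 14

14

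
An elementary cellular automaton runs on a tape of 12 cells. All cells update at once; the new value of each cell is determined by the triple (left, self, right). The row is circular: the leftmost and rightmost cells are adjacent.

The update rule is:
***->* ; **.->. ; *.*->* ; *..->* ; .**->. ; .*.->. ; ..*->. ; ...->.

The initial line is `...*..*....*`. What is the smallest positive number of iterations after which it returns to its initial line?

12

*...*..*....
.*...*..*...
..*...*..*..
...*...*..*.
....*...*..*
*....*...*..
.*....*...*.
..*....*...*
*..*....*...
.*..*....*..
..*..*....*.
...*..*....*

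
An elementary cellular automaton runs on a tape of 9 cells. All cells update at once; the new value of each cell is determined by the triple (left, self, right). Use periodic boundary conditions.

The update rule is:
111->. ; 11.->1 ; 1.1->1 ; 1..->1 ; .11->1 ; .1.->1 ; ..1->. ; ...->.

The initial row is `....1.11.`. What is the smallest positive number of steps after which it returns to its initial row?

7

....11111
1...1...1
11..11..1
.11.111.1
11111.111
....111..
....1.11.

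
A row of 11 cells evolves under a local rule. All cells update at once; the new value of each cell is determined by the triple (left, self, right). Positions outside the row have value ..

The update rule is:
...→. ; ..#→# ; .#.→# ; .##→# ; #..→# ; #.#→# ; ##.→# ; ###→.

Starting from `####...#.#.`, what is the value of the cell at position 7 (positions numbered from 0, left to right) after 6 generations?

generation 1: #..##.#####
generation 2: #######...#
generation 3: #.....##.##
generation 4: ##...######
generation 5: ###.##....#
generation 6: #.#####..##
position 7 holds .

.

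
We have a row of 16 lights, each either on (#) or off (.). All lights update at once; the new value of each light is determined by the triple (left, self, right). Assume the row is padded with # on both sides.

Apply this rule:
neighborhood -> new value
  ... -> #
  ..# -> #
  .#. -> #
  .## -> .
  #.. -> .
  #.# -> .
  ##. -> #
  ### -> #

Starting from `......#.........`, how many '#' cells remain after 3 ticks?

.######.########
..#####..#######
.#.####.#.######
count of #: 12

12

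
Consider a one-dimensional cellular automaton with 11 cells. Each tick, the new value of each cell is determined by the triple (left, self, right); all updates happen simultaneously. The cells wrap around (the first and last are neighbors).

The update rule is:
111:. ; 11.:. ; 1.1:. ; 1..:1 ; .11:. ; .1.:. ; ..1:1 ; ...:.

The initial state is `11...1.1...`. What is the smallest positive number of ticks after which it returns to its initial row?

2

tick 1: ..1.1...1.1
tick 2: 11...1.1...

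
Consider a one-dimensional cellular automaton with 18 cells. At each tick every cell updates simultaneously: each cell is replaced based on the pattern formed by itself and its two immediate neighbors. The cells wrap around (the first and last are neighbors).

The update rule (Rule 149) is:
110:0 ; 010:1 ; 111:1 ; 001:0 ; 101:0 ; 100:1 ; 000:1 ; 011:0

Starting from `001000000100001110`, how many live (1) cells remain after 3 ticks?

10

tick 1: 101111110111100101
tick 2: 000111100011010100
tick 3: 110011011000010111
count of 1: 10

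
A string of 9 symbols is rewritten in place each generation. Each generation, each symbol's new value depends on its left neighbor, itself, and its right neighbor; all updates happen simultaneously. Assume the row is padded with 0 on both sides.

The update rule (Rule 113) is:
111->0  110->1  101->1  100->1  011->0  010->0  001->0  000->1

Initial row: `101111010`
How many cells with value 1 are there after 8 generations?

generation 1: 010001101
generation 2: 001100110
generation 3: 100110011
generation 4: 010011001
generation 5: 001001100
generation 6: 100100111
generation 7: 010010001
generation 8: 001001100
count of 1: 3

3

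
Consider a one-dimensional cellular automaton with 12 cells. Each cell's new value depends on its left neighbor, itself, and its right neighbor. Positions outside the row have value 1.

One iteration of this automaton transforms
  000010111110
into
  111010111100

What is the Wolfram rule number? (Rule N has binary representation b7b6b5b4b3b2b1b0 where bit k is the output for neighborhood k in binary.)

position 7: 111 → 1  (bit 7 = 1)
position 10: 110 → 0  (bit 6 = 0)
position 5: 101 → 0  (bit 5 = 0)
position 0: 100 → 1  (bit 4 = 1)
position 6: 011 → 1  (bit 3 = 1)
position 4: 010 → 1  (bit 2 = 1)
position 3: 001 → 0  (bit 1 = 0)
position 1: 000 → 1  (bit 0 = 1)
bits b7..b0 = 10011101 = 157

157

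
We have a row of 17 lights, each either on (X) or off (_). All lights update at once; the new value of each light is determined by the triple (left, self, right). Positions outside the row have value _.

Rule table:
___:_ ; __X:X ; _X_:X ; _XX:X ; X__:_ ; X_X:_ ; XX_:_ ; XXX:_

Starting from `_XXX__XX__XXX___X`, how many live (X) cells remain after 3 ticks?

tick 1: XX___XX__XX____XX
tick 2: X___XX__XX____XX_
tick 3: X__XX__XX____XX__
count of X: 7

7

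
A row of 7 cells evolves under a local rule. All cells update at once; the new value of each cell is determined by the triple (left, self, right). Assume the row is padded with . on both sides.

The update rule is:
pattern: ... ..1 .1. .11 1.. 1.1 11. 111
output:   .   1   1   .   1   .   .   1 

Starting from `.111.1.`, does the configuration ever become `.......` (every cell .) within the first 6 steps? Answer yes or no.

no

1.1..11
1.111..
1..1.1.
1111.11
.11....
1..1...
step 6 is 1..1..., still not uniform .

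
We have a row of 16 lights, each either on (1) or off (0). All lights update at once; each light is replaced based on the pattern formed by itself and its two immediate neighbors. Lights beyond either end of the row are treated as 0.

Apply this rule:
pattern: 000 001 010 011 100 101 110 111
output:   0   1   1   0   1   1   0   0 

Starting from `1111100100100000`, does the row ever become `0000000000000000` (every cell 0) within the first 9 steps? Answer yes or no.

step 1: 0000011111110000
step 2: 0000100000001000
step 3: 0001110000011100
step 4: 0010001000100010
step 5: 0111011101110111
step 6: 1000100010001000
step 7: 1101110111011100
step 8: 0010001000100010  (repeats step 4; period 4)
step 9: 0111011101110111
step 9 is 0111011101110111, still not uniform 0

no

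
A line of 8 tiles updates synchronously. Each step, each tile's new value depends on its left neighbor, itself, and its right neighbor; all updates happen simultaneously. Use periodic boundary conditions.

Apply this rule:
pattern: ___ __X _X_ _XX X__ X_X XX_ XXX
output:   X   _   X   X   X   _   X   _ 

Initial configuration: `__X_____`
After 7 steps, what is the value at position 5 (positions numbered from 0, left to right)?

step 1: X_XXXXXX
step 2: X_X_____
step 3: X_XXXXX_
step 4: X_X___X_
step 5: X_XXX_X_
step 6: X_X_X_X_
step 7: X_X_X_X_
position 5 holds _

_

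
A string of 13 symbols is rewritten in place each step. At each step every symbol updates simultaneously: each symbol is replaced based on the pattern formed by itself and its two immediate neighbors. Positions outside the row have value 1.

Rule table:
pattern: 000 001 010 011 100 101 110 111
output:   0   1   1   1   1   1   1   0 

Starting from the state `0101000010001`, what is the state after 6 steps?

step 1: 1111100111011
step 2: 0000111101110
step 3: 1001100111011
step 4: 1111111101110
step 5: 0000000111011
step 6: 1000001101110

1000001101110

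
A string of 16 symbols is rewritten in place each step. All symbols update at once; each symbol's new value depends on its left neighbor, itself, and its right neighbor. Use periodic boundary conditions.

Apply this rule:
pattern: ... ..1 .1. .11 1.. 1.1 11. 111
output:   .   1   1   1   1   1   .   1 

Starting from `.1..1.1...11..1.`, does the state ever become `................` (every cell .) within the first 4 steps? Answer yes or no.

no

11111111.11.1111
1111111.11.11111
111111.11.111111
11111.11.1111111
step 4 is 11111.11.1111111, still not uniform .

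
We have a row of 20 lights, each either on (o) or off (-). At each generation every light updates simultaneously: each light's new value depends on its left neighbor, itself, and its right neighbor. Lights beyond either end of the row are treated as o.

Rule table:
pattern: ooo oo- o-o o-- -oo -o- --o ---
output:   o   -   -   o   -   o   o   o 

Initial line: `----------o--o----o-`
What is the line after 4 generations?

oooooooooooooooo---o

ooooooooooooooooooo-
oooooooooooooooooo--
ooooooooooooooooo-oo
oooooooooooooooo---o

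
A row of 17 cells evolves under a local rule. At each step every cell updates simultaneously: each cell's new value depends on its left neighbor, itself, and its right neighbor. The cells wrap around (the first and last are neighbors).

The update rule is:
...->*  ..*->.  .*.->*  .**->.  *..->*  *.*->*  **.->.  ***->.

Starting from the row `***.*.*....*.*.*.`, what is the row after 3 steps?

step 1: ...*******.******
step 2: **........*......
step 3: ..*******.******.

..*******.******.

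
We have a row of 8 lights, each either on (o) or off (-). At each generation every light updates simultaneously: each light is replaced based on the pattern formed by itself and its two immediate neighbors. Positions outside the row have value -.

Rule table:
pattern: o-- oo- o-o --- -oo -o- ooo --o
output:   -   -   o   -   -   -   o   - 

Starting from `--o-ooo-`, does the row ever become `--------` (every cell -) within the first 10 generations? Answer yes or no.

---o-o--
----o---
--------
all cells are - at generation 3

yes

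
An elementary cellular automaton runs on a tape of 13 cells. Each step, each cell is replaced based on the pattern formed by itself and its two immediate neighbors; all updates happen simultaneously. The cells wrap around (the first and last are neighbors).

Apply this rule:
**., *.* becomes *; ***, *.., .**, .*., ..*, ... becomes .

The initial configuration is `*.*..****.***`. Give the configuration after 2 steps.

.*.......*...

step 1: **......**...
step 2: .*.......*...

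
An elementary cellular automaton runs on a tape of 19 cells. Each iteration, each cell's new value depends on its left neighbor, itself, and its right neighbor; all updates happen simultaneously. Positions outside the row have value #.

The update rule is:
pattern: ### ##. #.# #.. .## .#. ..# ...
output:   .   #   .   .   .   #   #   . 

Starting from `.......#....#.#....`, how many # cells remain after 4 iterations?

7

......##...##.#...#
.....#.#..#.#.#..#.
....##.#.##.#.#.##.
...#.#.#..#.#.#..#.
count of #: 7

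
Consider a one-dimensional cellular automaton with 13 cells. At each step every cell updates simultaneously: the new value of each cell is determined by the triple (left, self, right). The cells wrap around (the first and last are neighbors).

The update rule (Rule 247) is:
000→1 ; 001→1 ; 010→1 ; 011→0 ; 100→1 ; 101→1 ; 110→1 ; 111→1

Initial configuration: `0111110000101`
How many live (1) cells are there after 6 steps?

step 1: 1011111111111
step 2: 1101111111111
step 3: 1110111111111
step 4: 1111011111111
step 5: 1111101111111
step 6: 1111110111111
count of 1: 12

12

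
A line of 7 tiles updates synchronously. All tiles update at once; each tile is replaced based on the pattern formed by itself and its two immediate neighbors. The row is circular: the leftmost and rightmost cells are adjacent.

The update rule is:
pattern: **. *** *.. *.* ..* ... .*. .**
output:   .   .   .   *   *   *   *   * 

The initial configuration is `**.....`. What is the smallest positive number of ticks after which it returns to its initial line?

14

*..****
..**...
***..**
....**.
*****..
*.....*
..*****
.**....
**..***
...**..
****..*
.....**
.*****.
**.....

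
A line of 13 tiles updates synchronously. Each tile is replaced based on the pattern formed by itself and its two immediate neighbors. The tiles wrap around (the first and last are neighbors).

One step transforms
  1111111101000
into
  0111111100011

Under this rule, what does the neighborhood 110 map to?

At position 7 the neighborhood is 110; the next row has 1 there.

1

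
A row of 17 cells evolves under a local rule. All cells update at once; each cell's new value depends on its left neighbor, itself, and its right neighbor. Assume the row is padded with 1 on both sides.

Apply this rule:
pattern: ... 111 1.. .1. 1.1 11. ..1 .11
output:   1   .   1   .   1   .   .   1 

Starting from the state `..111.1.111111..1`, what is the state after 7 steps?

1.1.11.11.1.1.1.1

1.1..1.11.....1.1
.1.1..11.1111..11
1.1.1.1.11...1.1.
.1.1.1.11.11..1.1
1.1.1.11.11.1..11
.1.1.11.11.1.1.1.
1.1.11.11.1.1.1.1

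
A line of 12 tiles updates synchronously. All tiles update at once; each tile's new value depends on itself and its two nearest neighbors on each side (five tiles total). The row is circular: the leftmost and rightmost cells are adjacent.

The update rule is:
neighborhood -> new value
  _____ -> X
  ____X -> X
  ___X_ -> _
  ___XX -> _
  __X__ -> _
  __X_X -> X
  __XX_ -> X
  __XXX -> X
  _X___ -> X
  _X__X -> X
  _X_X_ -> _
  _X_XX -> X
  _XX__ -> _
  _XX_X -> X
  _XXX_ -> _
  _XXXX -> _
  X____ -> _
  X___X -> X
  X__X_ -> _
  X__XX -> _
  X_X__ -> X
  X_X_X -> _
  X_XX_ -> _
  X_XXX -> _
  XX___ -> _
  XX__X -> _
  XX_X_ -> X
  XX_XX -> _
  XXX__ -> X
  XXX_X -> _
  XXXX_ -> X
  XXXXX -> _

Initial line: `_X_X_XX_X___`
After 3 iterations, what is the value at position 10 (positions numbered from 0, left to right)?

iteration 1: _X__X_XXXX_X
iteration 2: _XX_XX__X_X_
iteration 3: _XX_____X_XX
position 10 holds X

X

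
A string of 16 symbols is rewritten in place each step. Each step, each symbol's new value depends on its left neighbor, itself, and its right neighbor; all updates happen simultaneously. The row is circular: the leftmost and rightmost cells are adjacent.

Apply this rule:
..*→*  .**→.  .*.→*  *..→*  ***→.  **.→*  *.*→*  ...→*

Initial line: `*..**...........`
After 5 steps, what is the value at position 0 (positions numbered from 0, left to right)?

*

***.************
..**............
**.*************
.**.............
*.**************
position 0 holds *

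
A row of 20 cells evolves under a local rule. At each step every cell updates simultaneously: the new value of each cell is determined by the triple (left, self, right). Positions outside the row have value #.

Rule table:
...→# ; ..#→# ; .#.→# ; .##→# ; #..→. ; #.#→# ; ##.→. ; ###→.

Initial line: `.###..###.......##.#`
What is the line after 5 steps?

##...##...#######.##
...###..###......##.
.###...##...######.#
##...###..###.....##
...###...##...#####.

...###...##...#####.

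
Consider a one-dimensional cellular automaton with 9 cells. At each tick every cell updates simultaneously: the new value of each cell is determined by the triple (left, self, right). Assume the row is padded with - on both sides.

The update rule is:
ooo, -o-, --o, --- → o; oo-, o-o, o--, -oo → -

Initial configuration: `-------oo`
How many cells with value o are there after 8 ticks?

ooooooo--
-ooooo--o
o-ooo--oo
o--o--o--
o-oo-oo-o
o-------o
o-ooooooo
o--ooooo-
count of o: 6

6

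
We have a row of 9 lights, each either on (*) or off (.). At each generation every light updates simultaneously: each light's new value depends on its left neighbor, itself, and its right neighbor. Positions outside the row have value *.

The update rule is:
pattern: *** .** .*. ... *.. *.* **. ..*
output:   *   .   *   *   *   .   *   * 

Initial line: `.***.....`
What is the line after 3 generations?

generation 1: ..*******
generation 2: **.******
generation 3: **..*****

**..*****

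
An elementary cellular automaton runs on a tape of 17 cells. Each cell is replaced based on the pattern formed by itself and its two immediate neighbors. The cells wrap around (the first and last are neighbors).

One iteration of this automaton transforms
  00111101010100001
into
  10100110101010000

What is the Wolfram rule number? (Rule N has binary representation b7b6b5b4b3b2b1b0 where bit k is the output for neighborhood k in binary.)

position 3: 111 → 0  (bit 7 = 0)
position 5: 110 → 1  (bit 6 = 1)
position 6: 101 → 1  (bit 5 = 1)
position 0: 100 → 1  (bit 4 = 1)
position 2: 011 → 1  (bit 3 = 1)
position 7: 010 → 0  (bit 2 = 0)
position 1: 001 → 0  (bit 1 = 0)
position 13: 000 → 0  (bit 0 = 0)
bits b7..b0 = 01111000 = 120

120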